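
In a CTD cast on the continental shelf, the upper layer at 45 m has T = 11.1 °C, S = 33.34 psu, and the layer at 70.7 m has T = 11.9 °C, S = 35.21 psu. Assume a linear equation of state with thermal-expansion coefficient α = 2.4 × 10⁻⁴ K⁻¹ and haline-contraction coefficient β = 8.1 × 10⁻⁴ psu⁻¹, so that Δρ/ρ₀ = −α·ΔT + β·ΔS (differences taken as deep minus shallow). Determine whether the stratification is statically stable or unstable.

stable

ΔT = 11.9 − 11.1 = +0.8 K and ΔS = 35.21 − 33.34 = +1.87 psu (deep − shallow).
−αΔT = -1.92 × 10⁻⁴; βΔS = 1.5147 × 10⁻³; sum Δρ/ρ₀ = 1.3227 × 10⁻³.
Δρ/ρ₀ > 0, so Δρ > 0: deeper water is denser → statically stable.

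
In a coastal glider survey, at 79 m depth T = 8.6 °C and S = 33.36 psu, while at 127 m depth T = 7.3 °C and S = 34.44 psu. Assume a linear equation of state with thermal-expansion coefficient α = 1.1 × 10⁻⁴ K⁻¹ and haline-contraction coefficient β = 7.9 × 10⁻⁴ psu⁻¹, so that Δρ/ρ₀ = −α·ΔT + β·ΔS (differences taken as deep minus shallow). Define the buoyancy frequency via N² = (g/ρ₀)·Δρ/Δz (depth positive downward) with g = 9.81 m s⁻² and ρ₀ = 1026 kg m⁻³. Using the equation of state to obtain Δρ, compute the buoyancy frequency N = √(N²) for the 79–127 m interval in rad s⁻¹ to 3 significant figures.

ΔT = -1.3 K, ΔS = +1.08 psu (deep − shallow).
Δρ/ρ₀ = −αΔT + βΔS = 1.43 × 10⁻⁴ + 8.532 × 10⁻⁴ = 9.962 × 10⁻⁴, so Δρ ≈ 1.022 kg m⁻³.
N² = (g/ρ₀)·Δρ/Δz = g·(Δρ/ρ₀)/Δz = 9.81 × 9.962 × 10⁻⁴ / 48 = 2.0360 × 10⁻⁴ s⁻².
N = √(2.0360 × 10⁻⁴) = 0.014269 rad s⁻¹ ≈ 0.0143 rad s⁻¹.

0.0143 rad s⁻¹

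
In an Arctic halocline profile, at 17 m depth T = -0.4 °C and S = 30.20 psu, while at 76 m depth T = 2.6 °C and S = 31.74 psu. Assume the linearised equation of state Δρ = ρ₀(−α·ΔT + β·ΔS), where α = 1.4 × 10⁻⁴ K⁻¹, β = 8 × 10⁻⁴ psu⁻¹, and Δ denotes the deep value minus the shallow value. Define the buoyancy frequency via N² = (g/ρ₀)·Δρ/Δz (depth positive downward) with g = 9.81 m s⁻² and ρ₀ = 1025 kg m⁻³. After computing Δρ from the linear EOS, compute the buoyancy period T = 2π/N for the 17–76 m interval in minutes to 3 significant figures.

ΔT = +3.0 K, ΔS = +1.54 psu (deep − shallow).
Δρ/ρ₀ = −αΔT + βΔS = -4.20 × 10⁻⁴ + 1.232 × 10⁻³ = 8.12 × 10⁻⁴, so Δρ ≈ 0.8323 kg m⁻³.
N² = (g/ρ₀)·Δρ/Δz = g·(Δρ/ρ₀)/Δz = 9.81 × 8.12 × 10⁻⁴ / 59 = 1.3501 × 10⁻⁴ s⁻².
N = √(1.3501 × 10⁻⁴) = 0.011619 rad s⁻¹ → T = 2π/N = 540.77 s = 9.0128 min ≈ 9.01 min.

9.01 min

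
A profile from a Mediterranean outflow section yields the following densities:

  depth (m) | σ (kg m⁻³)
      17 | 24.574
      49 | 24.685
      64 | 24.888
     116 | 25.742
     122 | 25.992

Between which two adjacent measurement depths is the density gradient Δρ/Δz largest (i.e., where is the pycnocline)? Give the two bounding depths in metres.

Compute the density gradient over each adjacent pair:
  17–49 m: Δρ/Δz = 0.111/32 = 3.5 × 10⁻³ kg m⁻⁴
  49–64 m: Δρ/Δz = 0.203/15 = 0.014 kg m⁻⁴
  64–116 m: Δρ/Δz = 0.854/52 = 0.016 kg m⁻⁴
  116–122 m: Δρ/Δz = 0.250/6 = 0.042 kg m⁻⁴
The largest gradient is in the 116–122 m interval — the pycnocline.

116–122 m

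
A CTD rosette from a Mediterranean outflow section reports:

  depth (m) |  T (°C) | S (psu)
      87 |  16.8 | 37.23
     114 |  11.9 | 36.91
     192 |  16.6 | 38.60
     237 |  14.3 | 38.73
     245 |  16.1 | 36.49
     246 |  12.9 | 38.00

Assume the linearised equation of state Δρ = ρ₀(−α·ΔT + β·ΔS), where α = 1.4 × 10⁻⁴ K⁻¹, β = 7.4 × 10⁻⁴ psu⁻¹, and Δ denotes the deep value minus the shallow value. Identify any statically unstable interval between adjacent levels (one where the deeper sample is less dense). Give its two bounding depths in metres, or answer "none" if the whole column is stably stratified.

237–245 m

Evaluate Δρ/ρ₀ = −αΔT + βΔS across each adjacent pair:
  87–114 m: −αΔT+βΔS = −(1.4 × 10⁻⁴)(-4.9)+(7.4 × 10⁻⁴)(-0.32) = 4.5 × 10⁻⁴ → stable
  114–192 m: −αΔT+βΔS = −(1.4 × 10⁻⁴)(+4.7)+(7.4 × 10⁻⁴)(+1.69) = 5.9 × 10⁻⁴ → stable
  192–237 m: −αΔT+βΔS = −(1.4 × 10⁻⁴)(-2.3)+(7.4 × 10⁻⁴)(+0.13) = 4.2 × 10⁻⁴ → stable
  237–245 m: −αΔT+βΔS = −(1.4 × 10⁻⁴)(+1.8)+(7.4 × 10⁻⁴)(-2.24) = -1.9 × 10⁻³ → UNSTABLE
  245–246 m: −αΔT+βΔS = −(1.4 × 10⁻⁴)(-3.2)+(7.4 × 10⁻⁴)(+1.51) = 1.6 × 10⁻³ → stable
The 237–245 m interval has Δρ < 0: lighter water underlies denser water.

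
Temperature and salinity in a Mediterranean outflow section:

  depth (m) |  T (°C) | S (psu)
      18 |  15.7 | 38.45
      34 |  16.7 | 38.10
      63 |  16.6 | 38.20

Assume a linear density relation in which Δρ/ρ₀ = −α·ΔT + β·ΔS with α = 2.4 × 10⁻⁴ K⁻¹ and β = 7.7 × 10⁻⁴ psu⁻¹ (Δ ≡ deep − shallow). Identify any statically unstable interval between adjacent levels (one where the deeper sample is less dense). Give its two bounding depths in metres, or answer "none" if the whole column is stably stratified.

18–34 m

Evaluate Δρ/ρ₀ = −αΔT + βΔS across each adjacent pair:
  18–34 m: −αΔT+βΔS = −(2.4 × 10⁻⁴)(+1.0)+(7.7 × 10⁻⁴)(-0.35) = -5.1 × 10⁻⁴ → UNSTABLE
  34–63 m: −αΔT+βΔS = −(2.4 × 10⁻⁴)(-0.1)+(7.7 × 10⁻⁴)(+0.10) = 1.0 × 10⁻⁴ → stable
The 18–34 m interval has Δρ < 0: lighter water underlies denser water.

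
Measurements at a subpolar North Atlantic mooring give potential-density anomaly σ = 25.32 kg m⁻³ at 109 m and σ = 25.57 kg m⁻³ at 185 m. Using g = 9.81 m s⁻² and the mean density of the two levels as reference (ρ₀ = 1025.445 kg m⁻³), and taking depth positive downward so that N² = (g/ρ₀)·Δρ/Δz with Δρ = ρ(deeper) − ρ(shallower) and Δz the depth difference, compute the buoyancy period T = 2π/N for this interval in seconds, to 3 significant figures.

Δρ = 1025.57 − 1025.32 = 0.25 kg m⁻³ over Δz = 185 − 109 = 76 m.
N² = (9.81/1025.445) × (0.25/76) = 3.1469 × 10⁻⁵ s⁻².
N = √(3.1469 × 10⁻⁵) = 5.6097 × 10⁻³ rad s⁻¹, so T = 2π/N = 1.1201 × 10³ s ≈ 1.12 × 10³ s.

1.12 × 10³ s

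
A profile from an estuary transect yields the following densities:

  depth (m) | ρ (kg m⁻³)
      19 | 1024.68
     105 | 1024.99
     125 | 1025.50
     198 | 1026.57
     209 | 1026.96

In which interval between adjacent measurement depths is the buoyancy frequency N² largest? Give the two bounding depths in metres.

198–209 m

Compute the density gradient over each adjacent pair:
  19–105 m: Δρ/Δz = 0.31/86 = 3.6 × 10⁻³ kg m⁻⁴
  105–125 m: Δρ/Δz = 0.51/20 = 0.026 kg m⁻⁴
  125–198 m: Δρ/Δz = 1.07/73 = 0.015 kg m⁻⁴
  198–209 m: Δρ/Δz = 0.39/11 = 0.035 kg m⁻⁴
The largest gradient is in the 198–209 m interval — the pycnocline.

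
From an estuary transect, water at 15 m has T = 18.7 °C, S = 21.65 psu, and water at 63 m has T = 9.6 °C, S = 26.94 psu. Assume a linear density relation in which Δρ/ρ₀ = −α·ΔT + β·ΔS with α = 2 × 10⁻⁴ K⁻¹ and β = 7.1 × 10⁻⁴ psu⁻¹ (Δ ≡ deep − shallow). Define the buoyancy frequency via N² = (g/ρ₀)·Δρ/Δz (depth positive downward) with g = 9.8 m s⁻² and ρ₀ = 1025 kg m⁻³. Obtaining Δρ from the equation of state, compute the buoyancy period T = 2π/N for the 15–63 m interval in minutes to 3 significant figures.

3.10 min

ΔT = -9.1 K, ΔS = +5.29 psu (deep − shallow).
Δρ/ρ₀ = −αΔT + βΔS = 1.82 × 10⁻³ + 3.7559 × 10⁻³ = 5.5759 × 10⁻³, so Δρ ≈ 5.715 kg m⁻³.
N² = (g/ρ₀)·Δρ/Δz = g·(Δρ/ρ₀)/Δz = 9.8 × 5.5759 × 10⁻³ / 48 = 1.1384 × 10⁻³ s⁻².
N = √(1.1384 × 10⁻³) = 0.033740 rad s⁻¹ → T = 2π/N = 186.22 s = 3.1037 min ≈ 3.10 min.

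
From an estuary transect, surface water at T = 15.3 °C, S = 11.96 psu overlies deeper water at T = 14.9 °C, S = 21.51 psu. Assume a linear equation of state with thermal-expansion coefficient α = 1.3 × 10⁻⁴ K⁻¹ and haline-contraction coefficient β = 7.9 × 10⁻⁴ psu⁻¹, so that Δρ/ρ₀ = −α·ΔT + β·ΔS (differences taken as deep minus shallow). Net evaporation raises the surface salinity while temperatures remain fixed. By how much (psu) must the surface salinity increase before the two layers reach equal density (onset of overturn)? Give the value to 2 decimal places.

Neutral buoyancy requires −α(T_deep − T_surf) + β(S_deep − S_surf′) = 0.
S_surf′ = S_deep − (α/β)·ΔT = 21.51 − (1.3 × 10⁻⁴/7.9 × 10⁻⁴)·(-0.4) = 21.5758 psu.
Increase required: 21.5758 − 11.96 = 9.6158 psu.

9.62 psu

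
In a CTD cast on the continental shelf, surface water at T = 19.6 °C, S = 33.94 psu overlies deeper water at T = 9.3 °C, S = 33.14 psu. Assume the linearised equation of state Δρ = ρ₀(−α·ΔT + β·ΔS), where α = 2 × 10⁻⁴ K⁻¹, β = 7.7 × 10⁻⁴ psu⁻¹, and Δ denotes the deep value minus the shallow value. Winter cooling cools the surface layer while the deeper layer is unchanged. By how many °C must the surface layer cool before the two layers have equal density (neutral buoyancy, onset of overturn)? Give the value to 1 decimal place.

Neutral buoyancy requires Δρ = 0, i.e. −α(T_deep − T_surf′) + β(S_deep − S_surf) = 0.
T_surf′ = T_deep − (β/α)·ΔS = 9.3 − (7.7 × 10⁻⁴/2 × 10⁻⁴)·(-0.80) = 12.380 °C.
Cooling required: 19.6 − (12.380) = 7.220 °C.

7.2 °C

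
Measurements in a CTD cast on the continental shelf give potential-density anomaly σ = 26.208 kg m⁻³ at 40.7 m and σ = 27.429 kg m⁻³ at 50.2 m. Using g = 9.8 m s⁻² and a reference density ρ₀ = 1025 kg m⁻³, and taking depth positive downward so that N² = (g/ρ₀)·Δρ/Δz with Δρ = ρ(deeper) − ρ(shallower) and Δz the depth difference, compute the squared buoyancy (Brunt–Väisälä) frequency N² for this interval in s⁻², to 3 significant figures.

Δρ = 1027.429 − 1026.208 = 1.221 kg m⁻³ over Δz = 50.2 − 40.7 = 9.5 m.
N² = (9.8/1025) × (1.221/9.5) = 1.2288 × 10⁻³ s⁻² ≈ 1.23 × 10⁻³ s⁻².

1.23 × 10⁻³ s⁻²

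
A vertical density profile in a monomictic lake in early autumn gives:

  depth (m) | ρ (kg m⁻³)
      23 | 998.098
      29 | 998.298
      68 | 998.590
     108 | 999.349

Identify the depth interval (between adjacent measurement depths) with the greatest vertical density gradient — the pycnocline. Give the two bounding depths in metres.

23–29 m

Compute the density gradient over each adjacent pair:
  23–29 m: Δρ/Δz = 0.200/6 = 0.033 kg m⁻⁴
  29–68 m: Δρ/Δz = 0.292/39 = 7.5 × 10⁻³ kg m⁻⁴
  68–108 m: Δρ/Δz = 0.759/40 = 0.019 kg m⁻⁴
The largest gradient is in the 23–29 m interval — the pycnocline.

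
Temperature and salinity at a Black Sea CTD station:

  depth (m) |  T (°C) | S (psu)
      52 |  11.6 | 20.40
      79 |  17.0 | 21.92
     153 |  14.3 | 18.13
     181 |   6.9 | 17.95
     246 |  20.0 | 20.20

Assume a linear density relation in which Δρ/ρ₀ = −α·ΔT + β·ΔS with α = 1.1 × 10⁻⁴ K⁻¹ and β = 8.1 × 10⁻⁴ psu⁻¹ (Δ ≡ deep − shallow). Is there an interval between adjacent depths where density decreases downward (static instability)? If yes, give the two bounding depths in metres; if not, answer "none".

Evaluate Δρ/ρ₀ = −αΔT + βΔS across each adjacent pair:
  52–79 m: −αΔT+βΔS = −(1.1 × 10⁻⁴)(+5.4)+(8.1 × 10⁻⁴)(+1.52) = 6.4 × 10⁻⁴ → stable
  79–153 m: −αΔT+βΔS = −(1.1 × 10⁻⁴)(-2.7)+(8.1 × 10⁻⁴)(-3.79) = -2.8 × 10⁻³ → UNSTABLE
  153–181 m: −αΔT+βΔS = −(1.1 × 10⁻⁴)(-7.4)+(8.1 × 10⁻⁴)(-0.18) = 6.7 × 10⁻⁴ → stable
  181–246 m: −αΔT+βΔS = −(1.1 × 10⁻⁴)(+13.1)+(8.1 × 10⁻⁴)(+2.25) = 3.8 × 10⁻⁴ → stable
The 79–153 m interval has Δρ < 0: lighter water underlies denser water.

79–153 m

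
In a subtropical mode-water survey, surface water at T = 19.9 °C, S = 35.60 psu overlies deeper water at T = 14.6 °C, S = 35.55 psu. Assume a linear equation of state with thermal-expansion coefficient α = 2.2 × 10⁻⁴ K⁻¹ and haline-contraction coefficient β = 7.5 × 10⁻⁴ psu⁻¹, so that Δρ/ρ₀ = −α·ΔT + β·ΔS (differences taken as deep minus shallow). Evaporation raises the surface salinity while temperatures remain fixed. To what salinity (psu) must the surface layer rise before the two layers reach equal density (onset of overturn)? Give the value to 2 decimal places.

Neutral buoyancy requires −α(T_deep − T_surf) + β(S_deep − S_surf′) = 0.
S_surf′ = S_deep − (α/β)·ΔT = 35.55 − (2.2 × 10⁻⁴/7.5 × 10⁻⁴)·(-5.3) = 37.1047 psu.
Increase required: 37.1047 − 35.60 = 1.5047 psu.

37.10 psu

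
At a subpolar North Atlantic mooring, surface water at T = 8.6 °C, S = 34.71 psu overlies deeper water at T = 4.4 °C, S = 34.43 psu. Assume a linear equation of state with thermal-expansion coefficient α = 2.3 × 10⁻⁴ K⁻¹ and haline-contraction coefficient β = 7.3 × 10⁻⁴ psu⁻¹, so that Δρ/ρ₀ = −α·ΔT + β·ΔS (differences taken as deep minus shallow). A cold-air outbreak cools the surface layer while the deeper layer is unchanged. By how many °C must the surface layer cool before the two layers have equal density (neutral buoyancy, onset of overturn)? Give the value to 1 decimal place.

Neutral buoyancy requires Δρ = 0, i.e. −α(T_deep − T_surf′) + β(S_deep − S_surf) = 0.
T_surf′ = T_deep − (β/α)·ΔS = 4.4 − (7.3 × 10⁻⁴/2.3 × 10⁻⁴)·(-0.28) = 5.289 °C.
Cooling required: 8.6 − (5.289) = 3.311 °C.

3.3 °C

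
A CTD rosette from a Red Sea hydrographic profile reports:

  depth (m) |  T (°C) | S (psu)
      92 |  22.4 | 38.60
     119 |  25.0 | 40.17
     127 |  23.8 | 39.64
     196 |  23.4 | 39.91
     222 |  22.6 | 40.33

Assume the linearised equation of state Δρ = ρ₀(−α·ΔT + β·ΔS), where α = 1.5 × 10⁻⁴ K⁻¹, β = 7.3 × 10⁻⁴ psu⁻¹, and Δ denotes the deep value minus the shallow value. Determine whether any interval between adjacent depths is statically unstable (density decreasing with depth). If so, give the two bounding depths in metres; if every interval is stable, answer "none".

Evaluate Δρ/ρ₀ = −αΔT + βΔS across each adjacent pair:
  92–119 m: −αΔT+βΔS = −(1.5 × 10⁻⁴)(+2.6)+(7.3 × 10⁻⁴)(+1.57) = 7.6 × 10⁻⁴ → stable
  119–127 m: −αΔT+βΔS = −(1.5 × 10⁻⁴)(-1.2)+(7.3 × 10⁻⁴)(-0.53) = -2.1 × 10⁻⁴ → UNSTABLE
  127–196 m: −αΔT+βΔS = −(1.5 × 10⁻⁴)(-0.4)+(7.3 × 10⁻⁴)(+0.27) = 2.6 × 10⁻⁴ → stable
  196–222 m: −αΔT+βΔS = −(1.5 × 10⁻⁴)(-0.8)+(7.3 × 10⁻⁴)(+0.42) = 4.3 × 10⁻⁴ → stable
The 119–127 m interval has Δρ < 0: lighter water underlies denser water.

119–127 m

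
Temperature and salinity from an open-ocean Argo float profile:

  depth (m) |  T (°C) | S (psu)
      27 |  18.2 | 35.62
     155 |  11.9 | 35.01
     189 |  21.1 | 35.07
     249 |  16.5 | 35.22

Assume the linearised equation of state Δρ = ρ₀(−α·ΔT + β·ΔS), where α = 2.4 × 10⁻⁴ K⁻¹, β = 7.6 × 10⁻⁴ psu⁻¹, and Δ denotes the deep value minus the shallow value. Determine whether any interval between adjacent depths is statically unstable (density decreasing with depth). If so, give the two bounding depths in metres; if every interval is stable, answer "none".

155–189 m

Evaluate Δρ/ρ₀ = −αΔT + βΔS across each adjacent pair:
  27–155 m: −αΔT+βΔS = −(2.4 × 10⁻⁴)(-6.3)+(7.6 × 10⁻⁴)(-0.61) = 1.0 × 10⁻³ → stable
  155–189 m: −αΔT+βΔS = −(2.4 × 10⁻⁴)(+9.2)+(7.6 × 10⁻⁴)(+0.06) = -2.2 × 10⁻³ → UNSTABLE
  189–249 m: −αΔT+βΔS = −(2.4 × 10⁻⁴)(-4.6)+(7.6 × 10⁻⁴)(+0.15) = 1.2 × 10⁻³ → stable
The 155–189 m interval has Δρ < 0: lighter water underlies denser water.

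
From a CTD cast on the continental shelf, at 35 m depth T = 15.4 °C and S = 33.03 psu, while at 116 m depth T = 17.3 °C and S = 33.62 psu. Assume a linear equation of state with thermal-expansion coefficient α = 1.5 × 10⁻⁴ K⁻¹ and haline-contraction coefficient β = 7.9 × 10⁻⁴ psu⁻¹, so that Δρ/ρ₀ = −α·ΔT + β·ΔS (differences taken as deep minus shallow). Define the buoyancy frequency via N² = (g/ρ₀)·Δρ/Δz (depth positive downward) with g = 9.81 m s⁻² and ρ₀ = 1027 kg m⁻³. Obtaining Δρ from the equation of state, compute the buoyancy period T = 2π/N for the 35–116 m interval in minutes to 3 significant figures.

22.4 min

ΔT = +1.9 K, ΔS = +0.59 psu (deep − shallow).
Δρ/ρ₀ = −αΔT + βΔS = -2.85 × 10⁻⁴ + 4.661 × 10⁻⁴ = 1.811 × 10⁻⁴, so Δρ ≈ 0.1860 kg m⁻³.
N² = (g/ρ₀)·Δρ/Δz = g·(Δρ/ρ₀)/Δz = 9.81 × 1.811 × 10⁻⁴ / 81 = 2.1933 × 10⁻⁵ s⁻².
N = √(2.1933 × 10⁻⁵) = 4.6833 × 10⁻³ rad s⁻¹ → T = 2π/N = 1.3416 × 10³ s = 22.360 min ≈ 22.4 min.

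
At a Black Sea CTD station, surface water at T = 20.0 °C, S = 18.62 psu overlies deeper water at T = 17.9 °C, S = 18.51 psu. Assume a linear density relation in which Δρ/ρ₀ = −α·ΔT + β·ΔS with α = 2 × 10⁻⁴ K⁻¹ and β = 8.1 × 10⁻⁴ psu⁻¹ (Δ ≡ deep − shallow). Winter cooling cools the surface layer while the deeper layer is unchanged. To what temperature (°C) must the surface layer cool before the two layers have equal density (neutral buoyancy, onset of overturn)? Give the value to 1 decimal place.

Neutral buoyancy requires Δρ = 0, i.e. −α(T_deep − T_surf′) + β(S_deep − S_surf) = 0.
T_surf′ = T_deep − (β/α)·ΔS = 17.9 − (8.1 × 10⁻⁴/2 × 10⁻⁴)·(-0.11) = 18.345 °C.
Cooling required: 20.0 − (18.345) = 1.655 °C.

18.3 °C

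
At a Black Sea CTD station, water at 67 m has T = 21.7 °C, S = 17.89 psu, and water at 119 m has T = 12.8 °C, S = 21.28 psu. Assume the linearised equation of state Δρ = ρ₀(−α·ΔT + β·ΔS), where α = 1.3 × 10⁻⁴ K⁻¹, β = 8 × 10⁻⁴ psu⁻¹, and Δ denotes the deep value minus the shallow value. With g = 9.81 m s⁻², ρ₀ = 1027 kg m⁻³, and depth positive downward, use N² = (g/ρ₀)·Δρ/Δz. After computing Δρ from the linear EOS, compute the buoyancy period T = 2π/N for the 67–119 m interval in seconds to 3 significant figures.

233 s

ΔT = -8.9 K, ΔS = +3.39 psu (deep − shallow).
Δρ/ρ₀ = −αΔT + βΔS = 1.157 × 10⁻³ + 2.712 × 10⁻³ = 3.869 × 10⁻³, so Δρ ≈ 3.973 kg m⁻³.
N² = (g/ρ₀)·Δρ/Δz = g·(Δρ/ρ₀)/Δz = 9.81 × 3.869 × 10⁻³ / 52 = 7.2990 × 10⁻⁴ s⁻².
N = √(7.2990 × 10⁻⁴) = 0.027017 rad s⁻¹ → T = 2π/N = 232.56 s ≈ 233 s.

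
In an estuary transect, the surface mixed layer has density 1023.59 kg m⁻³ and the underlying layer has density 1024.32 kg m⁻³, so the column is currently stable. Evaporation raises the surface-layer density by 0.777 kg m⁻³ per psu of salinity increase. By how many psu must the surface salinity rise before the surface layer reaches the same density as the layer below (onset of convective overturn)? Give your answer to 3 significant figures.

Density deficit of the surface layer: 1024.32 − 1023.59 = 0.73 kg m⁻³.
Required change = 0.73 / 0.777 = 0.940 psu.

0.940 psu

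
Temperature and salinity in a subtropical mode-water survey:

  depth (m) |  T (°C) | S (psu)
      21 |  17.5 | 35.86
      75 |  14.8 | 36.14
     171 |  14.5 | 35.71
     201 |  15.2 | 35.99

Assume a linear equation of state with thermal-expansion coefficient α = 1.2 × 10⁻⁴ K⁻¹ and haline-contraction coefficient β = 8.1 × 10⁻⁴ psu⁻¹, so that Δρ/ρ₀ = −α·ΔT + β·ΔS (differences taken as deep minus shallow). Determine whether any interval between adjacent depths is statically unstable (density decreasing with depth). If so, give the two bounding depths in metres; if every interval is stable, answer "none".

Evaluate Δρ/ρ₀ = −αΔT + βΔS across each adjacent pair:
  21–75 m: −αΔT+βΔS = −(1.2 × 10⁻⁴)(-2.7)+(8.1 × 10⁻⁴)(+0.28) = 5.5 × 10⁻⁴ → stable
  75–171 m: −αΔT+βΔS = −(1.2 × 10⁻⁴)(-0.3)+(8.1 × 10⁻⁴)(-0.43) = -3.1 × 10⁻⁴ → UNSTABLE
  171–201 m: −αΔT+βΔS = −(1.2 × 10⁻⁴)(+0.7)+(8.1 × 10⁻⁴)(+0.28) = 1.4 × 10⁻⁴ → stable
The 75–171 m interval has Δρ < 0: lighter water underlies denser water.

75–171 m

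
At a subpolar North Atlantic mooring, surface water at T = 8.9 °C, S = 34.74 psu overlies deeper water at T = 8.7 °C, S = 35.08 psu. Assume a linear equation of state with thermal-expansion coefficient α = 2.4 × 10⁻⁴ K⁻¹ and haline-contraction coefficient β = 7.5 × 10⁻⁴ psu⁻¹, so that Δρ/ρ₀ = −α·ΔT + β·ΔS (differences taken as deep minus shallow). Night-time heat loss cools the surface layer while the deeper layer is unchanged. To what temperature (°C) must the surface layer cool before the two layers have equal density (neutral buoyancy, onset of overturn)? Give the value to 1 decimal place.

Neutral buoyancy requires Δρ = 0, i.e. −α(T_deep − T_surf′) + β(S_deep − S_surf) = 0.
T_surf′ = T_deep − (β/α)·ΔS = 8.7 − (7.5 × 10⁻⁴/2.4 × 10⁻⁴)·(+0.34) = 7.637 °C.
Cooling required: 8.9 − (7.637) = 1.263 °C.

7.6 °C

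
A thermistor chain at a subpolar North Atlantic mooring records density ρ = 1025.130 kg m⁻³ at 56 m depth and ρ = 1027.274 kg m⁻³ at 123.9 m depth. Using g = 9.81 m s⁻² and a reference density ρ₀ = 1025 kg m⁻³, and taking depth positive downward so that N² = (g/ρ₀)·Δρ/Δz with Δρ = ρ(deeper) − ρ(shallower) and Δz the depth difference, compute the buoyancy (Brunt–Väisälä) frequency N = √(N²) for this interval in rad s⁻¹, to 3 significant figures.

Δρ = 1027.274 − 1025.130 = 2.144 kg m⁻³ over Δz = 123.9 − 56 = 67.9 m.
N² = (9.81/1025) × (2.144/67.9) = 3.0220 × 10⁻⁴ s⁻².
N = √(3.0220 × 10⁻⁴) = 0.017384 rad s⁻¹ ≈ 0.0174 rad s⁻¹.

0.0174 rad s⁻¹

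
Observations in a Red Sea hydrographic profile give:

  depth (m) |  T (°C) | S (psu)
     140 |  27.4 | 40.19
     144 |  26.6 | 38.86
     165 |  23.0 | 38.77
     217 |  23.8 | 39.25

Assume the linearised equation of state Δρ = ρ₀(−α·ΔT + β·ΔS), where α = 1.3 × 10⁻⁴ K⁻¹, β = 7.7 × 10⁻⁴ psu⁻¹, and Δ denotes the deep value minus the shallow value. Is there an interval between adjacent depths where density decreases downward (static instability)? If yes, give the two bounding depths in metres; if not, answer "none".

140–144 m

Evaluate Δρ/ρ₀ = −αΔT + βΔS across each adjacent pair:
  140–144 m: −αΔT+βΔS = −(1.3 × 10⁻⁴)(-0.8)+(7.7 × 10⁻⁴)(-1.33) = -9.2 × 10⁻⁴ → UNSTABLE
  144–165 m: −αΔT+βΔS = −(1.3 × 10⁻⁴)(-3.6)+(7.7 × 10⁻⁴)(-0.09) = 4.0 × 10⁻⁴ → stable
  165–217 m: −αΔT+βΔS = −(1.3 × 10⁻⁴)(+0.8)+(7.7 × 10⁻⁴)(+0.48) = 2.7 × 10⁻⁴ → stable
The 140–144 m interval has Δρ < 0: lighter water underlies denser water.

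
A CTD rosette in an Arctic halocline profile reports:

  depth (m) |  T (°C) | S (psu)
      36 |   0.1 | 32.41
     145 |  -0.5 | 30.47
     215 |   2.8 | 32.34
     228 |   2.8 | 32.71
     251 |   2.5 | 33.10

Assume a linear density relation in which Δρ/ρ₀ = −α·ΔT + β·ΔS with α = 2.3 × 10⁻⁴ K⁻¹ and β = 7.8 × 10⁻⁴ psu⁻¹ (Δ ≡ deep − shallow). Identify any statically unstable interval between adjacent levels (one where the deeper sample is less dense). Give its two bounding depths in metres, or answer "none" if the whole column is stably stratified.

36–145 m

Evaluate Δρ/ρ₀ = −αΔT + βΔS across each adjacent pair:
  36–145 m: −αΔT+βΔS = −(2.3 × 10⁻⁴)(-0.6)+(7.8 × 10⁻⁴)(-1.94) = -1.4 × 10⁻³ → UNSTABLE
  145–215 m: −αΔT+βΔS = −(2.3 × 10⁻⁴)(+3.3)+(7.8 × 10⁻⁴)(+1.87) = 7.0 × 10⁻⁴ → stable
  215–228 m: −αΔT+βΔS = −(2.3 × 10⁻⁴)(+0.0)+(7.8 × 10⁻⁴)(+0.37) = 2.9 × 10⁻⁴ → stable
  228–251 m: −αΔT+βΔS = −(2.3 × 10⁻⁴)(-0.3)+(7.8 × 10⁻⁴)(+0.39) = 3.7 × 10⁻⁴ → stable
The 36–145 m interval has Δρ < 0: lighter water underlies denser water.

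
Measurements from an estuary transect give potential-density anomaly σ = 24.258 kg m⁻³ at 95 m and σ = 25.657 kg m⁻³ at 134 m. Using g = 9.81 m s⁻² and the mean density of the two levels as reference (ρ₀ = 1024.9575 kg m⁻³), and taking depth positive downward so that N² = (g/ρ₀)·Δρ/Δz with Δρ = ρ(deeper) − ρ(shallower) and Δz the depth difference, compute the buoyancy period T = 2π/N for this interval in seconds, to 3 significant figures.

339 s

Δρ = 1025.657 − 1024.258 = 1.399 kg m⁻³ over Δz = 134 − 95 = 39 m.
N² = (9.81/1024.9575) × (1.399/39) = 3.4333 × 10⁻⁴ s⁻².
N = √(3.4333 × 10⁻⁴) = 0.018529 rad s⁻¹, so T = 2π/N = 339.10 s ≈ 339 s.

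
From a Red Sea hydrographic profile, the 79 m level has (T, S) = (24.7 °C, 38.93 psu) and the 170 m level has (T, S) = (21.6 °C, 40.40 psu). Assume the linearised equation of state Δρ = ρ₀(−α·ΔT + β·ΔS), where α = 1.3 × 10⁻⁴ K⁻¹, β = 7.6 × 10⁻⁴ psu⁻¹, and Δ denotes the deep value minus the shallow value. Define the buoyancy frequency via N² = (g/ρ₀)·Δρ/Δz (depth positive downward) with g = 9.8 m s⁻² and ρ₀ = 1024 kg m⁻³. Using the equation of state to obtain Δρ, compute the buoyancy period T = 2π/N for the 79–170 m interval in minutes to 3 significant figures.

8.18 min

ΔT = -3.1 K, ΔS = +1.47 psu (deep − shallow).
Δρ/ρ₀ = −αΔT + βΔS = 4.03 × 10⁻⁴ + 1.1172 × 10⁻³ = 1.5202 × 10⁻³, so Δρ ≈ 1.557 kg m⁻³.
N² = (g/ρ₀)·Δρ/Δz = g·(Δρ/ρ₀)/Δz = 9.8 × 1.5202 × 10⁻³ / 91 = 1.6371 × 10⁻⁴ s⁻².
N = √(1.6371 × 10⁻⁴) = 0.012795 rad s⁻¹ → T = 2π/N = 491.07 s = 8.1845 min ≈ 8.18 min.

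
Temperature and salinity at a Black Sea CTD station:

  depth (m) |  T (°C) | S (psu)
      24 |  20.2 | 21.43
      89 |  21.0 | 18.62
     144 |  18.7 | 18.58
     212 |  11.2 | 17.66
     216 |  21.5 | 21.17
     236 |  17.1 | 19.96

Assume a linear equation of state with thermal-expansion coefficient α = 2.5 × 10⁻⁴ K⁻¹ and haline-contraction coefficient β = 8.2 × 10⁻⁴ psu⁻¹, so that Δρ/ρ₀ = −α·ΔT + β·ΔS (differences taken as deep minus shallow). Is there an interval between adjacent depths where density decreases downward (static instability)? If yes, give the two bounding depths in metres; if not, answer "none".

Evaluate Δρ/ρ₀ = −αΔT + βΔS across each adjacent pair:
  24–89 m: −αΔT+βΔS = −(2.5 × 10⁻⁴)(+0.8)+(8.2 × 10⁻⁴)(-2.81) = -2.5 × 10⁻³ → UNSTABLE
  89–144 m: −αΔT+βΔS = −(2.5 × 10⁻⁴)(-2.3)+(8.2 × 10⁻⁴)(-0.04) = 5.4 × 10⁻⁴ → stable
  144–212 m: −αΔT+βΔS = −(2.5 × 10⁻⁴)(-7.5)+(8.2 × 10⁻⁴)(-0.92) = 1.1 × 10⁻³ → stable
  212–216 m: −αΔT+βΔS = −(2.5 × 10⁻⁴)(+10.3)+(8.2 × 10⁻⁴)(+3.51) = 3.0 × 10⁻⁴ → stable
  216–236 m: −αΔT+βΔS = −(2.5 × 10⁻⁴)(-4.4)+(8.2 × 10⁻⁴)(-1.21) = 1.1 × 10⁻⁴ → stable
The 24–89 m interval has Δρ < 0: lighter water underlies denser water.

24–89 m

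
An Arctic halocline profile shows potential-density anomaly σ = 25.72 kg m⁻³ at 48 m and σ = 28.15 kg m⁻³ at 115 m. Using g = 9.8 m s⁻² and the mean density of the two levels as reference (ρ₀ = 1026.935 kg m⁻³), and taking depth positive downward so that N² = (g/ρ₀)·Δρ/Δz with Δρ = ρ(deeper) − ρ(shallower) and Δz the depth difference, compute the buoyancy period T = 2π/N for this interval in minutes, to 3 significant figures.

Δρ = 1028.15 − 1025.72 = 2.43 kg m⁻³ over Δz = 115 − 48 = 67 m.
N² = (9.8/1026.935) × (2.43/67) = 3.4611 × 10⁻⁴ s⁻².
N = √(3.4611 × 10⁻⁴) = 0.018604 rad s⁻¹, so T = 2π/N = 337.73 s = 5.6288 min ≈ 5.63 min.

5.63 min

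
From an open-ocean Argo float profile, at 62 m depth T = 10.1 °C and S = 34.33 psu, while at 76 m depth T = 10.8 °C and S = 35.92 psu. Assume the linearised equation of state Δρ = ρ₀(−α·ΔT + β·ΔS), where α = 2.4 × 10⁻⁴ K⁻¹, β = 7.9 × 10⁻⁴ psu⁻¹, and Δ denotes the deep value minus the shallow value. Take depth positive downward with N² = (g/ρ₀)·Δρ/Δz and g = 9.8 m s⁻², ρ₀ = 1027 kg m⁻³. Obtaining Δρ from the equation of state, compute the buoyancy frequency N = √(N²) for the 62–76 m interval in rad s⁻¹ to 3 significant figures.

ΔT = +0.7 K, ΔS = +1.59 psu (deep − shallow).
Δρ/ρ₀ = −αΔT + βΔS = -1.68 × 10⁻⁴ + 1.2561 × 10⁻³ = 1.0881 × 10⁻³, so Δρ ≈ 1.117 kg m⁻³.
N² = (g/ρ₀)·Δρ/Δz = g·(Δρ/ρ₀)/Δz = 9.8 × 1.0881 × 10⁻³ / 14 = 7.6167 × 10⁻⁴ s⁻².
N = √(7.6167 × 10⁻⁴) = 0.027598 rad s⁻¹ ≈ 0.0276 rad s⁻¹.

0.0276 rad s⁻¹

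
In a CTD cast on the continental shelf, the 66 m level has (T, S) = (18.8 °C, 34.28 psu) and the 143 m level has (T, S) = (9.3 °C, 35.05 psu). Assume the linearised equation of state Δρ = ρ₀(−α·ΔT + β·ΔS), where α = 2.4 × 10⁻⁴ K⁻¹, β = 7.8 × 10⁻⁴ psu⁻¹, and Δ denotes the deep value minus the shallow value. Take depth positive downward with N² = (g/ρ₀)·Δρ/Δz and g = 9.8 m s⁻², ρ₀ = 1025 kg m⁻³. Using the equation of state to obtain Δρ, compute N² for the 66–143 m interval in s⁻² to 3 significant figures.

ΔT = -9.5 K, ΔS = +0.77 psu (deep − shallow).
Δρ/ρ₀ = −αΔT + βΔS = 2.28 × 10⁻³ + 6.006 × 10⁻⁴ = 2.8806 × 10⁻³, so Δρ ≈ 2.953 kg m⁻³.
N² = (g/ρ₀)·Δρ/Δz = g·(Δρ/ρ₀)/Δz = 9.8 × 2.8806 × 10⁻³ / 77 = 3.6662 × 10⁻⁴ s⁻² ≈ 3.67 × 10⁻⁴ s⁻².

3.67 × 10⁻⁴ s⁻²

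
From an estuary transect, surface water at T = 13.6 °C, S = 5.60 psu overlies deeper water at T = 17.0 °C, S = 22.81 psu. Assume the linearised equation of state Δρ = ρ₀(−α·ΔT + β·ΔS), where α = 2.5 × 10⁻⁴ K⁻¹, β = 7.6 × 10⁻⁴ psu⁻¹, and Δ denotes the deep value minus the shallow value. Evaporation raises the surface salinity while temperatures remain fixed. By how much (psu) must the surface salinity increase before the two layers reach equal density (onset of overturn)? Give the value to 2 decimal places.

Neutral buoyancy requires −α(T_deep − T_surf) + β(S_deep − S_surf′) = 0.
S_surf′ = S_deep − (α/β)·ΔT = 22.81 − (2.5 × 10⁻⁴/7.6 × 10⁻⁴)·(+3.4) = 21.6916 psu.
Increase required: 21.6916 − 5.60 = 16.0916 psu.

16.09 psu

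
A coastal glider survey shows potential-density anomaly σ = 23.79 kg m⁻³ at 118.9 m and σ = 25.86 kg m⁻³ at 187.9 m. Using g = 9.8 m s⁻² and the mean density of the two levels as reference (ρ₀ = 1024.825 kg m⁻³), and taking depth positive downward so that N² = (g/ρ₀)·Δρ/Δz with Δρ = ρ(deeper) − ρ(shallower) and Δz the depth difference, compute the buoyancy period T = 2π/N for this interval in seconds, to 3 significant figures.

371 s

Δρ = 1025.86 − 1023.79 = 2.07 kg m⁻³ over Δz = 187.9 − 118.9 = 69 m.
N² = (9.8/1024.825) × (2.07/69) = 2.8688 × 10⁻⁴ s⁻².
N = √(2.8688 × 10⁻⁴) = 0.016938 rad s⁻¹, so T = 2π/N = 370.95 s ≈ 371 s.
N² > 0, so the interval is statically stable.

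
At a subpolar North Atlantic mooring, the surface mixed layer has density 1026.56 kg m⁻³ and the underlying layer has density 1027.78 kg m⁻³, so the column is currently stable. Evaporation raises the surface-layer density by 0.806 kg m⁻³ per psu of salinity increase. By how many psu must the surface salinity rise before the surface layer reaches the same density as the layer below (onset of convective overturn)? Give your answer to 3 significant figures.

Density deficit of the surface layer: 1027.78 − 1026.56 = 1.22 kg m⁻³.
Required change = 1.22 / 0.806 = 1.51 psu.

1.51 psu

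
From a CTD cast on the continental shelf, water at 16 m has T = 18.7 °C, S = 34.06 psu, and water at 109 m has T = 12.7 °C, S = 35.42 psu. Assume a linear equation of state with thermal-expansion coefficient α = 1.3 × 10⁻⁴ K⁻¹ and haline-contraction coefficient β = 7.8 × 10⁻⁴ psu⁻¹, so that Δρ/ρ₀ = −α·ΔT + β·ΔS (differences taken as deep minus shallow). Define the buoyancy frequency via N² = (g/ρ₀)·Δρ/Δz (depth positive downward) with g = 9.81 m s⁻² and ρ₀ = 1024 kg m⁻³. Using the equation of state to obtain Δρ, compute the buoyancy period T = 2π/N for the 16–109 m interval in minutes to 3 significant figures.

ΔT = -6.0 K, ΔS = +1.36 psu (deep − shallow).
Δρ/ρ₀ = −αΔT + βΔS = 7.80 × 10⁻⁴ + 1.0608 × 10⁻³ = 1.8408 × 10⁻³, so Δρ ≈ 1.885 kg m⁻³.
N² = (g/ρ₀)·Δρ/Δz = g·(Δρ/ρ₀)/Δz = 9.81 × 1.8408 × 10⁻³ / 93 = 1.9417 × 10⁻⁴ s⁻².
N = √(1.9417 × 10⁻⁴) = 0.013934 rad s⁻¹ → T = 2π/N = 450.92 s = 7.5153 min ≈ 7.52 min.

7.52 min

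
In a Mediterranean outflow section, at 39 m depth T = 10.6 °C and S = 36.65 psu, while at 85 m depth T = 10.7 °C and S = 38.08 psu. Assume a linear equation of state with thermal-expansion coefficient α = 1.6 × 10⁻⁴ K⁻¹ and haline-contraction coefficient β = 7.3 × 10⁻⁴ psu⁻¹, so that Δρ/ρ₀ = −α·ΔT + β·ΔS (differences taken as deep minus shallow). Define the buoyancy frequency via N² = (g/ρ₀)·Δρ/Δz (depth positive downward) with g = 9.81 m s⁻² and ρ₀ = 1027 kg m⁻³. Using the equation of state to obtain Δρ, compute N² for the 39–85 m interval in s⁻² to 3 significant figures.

2.19 × 10⁻⁴ s⁻²

ΔT = +0.1 K, ΔS = +1.43 psu (deep − shallow).
Δρ/ρ₀ = −αΔT + βΔS = -1.60 × 10⁻⁵ + 1.0439 × 10⁻³ = 1.0279 × 10⁻³, so Δρ ≈ 1.056 kg m⁻³.
N² = (g/ρ₀)·Δρ/Δz = g·(Δρ/ρ₀)/Δz = 9.81 × 1.0279 × 10⁻³ / 46 = 2.1921 × 10⁻⁴ s⁻² ≈ 2.19 × 10⁻⁴ s⁻².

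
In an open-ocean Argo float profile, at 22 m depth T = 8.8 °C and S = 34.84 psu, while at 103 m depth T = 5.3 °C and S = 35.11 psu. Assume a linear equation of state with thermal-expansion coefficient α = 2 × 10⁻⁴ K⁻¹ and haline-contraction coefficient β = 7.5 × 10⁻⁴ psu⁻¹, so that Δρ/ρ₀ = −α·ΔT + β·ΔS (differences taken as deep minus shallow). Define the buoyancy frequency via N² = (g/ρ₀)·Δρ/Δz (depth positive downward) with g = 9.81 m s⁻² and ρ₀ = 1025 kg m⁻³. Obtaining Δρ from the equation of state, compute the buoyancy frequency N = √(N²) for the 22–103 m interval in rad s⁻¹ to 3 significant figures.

ΔT = -3.5 K, ΔS = +0.27 psu (deep − shallow).
Δρ/ρ₀ = −αΔT + βΔS = 7.00 × 10⁻⁴ + 2.025 × 10⁻⁴ = 9.025 × 10⁻⁴, so Δρ ≈ 0.9251 kg m⁻³.
N² = (g/ρ₀)·Δρ/Δz = g·(Δρ/ρ₀)/Δz = 9.81 × 9.025 × 10⁻⁴ / 81 = 1.0930 × 10⁻⁴ s⁻².
N = √(1.0930 × 10⁻⁴) = 0.010455 rad s⁻¹ ≈ 0.0105 rad s⁻¹.

0.0105 rad s⁻¹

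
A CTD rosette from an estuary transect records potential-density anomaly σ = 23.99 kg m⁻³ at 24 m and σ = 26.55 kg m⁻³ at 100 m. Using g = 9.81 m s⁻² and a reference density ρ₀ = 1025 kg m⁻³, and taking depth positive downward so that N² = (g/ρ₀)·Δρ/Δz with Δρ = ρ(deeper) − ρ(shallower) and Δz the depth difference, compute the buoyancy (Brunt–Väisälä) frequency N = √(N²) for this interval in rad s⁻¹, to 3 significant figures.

Δρ = 1026.55 − 1023.99 = 2.56 kg m⁻³ over Δz = 100 − 24 = 76 m.
N² = (9.81/1025) × (2.56/76) = 3.2238 × 10⁻⁴ s⁻².
N = √(3.2238 × 10⁻⁴) = 0.017955 rad s⁻¹ ≈ 0.0180 rad s⁻¹.
Since Δρ > 0 the layer is stably stratified.

0.0180 rad s⁻¹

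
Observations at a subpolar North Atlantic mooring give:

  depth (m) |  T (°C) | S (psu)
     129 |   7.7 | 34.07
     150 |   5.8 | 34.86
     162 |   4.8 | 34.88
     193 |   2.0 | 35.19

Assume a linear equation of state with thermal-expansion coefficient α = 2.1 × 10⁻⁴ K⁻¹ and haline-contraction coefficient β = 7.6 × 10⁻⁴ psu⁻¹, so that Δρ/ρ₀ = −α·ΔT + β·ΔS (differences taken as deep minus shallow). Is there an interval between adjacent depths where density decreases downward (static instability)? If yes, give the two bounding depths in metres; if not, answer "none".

Evaluate Δρ/ρ₀ = −αΔT + βΔS across each adjacent pair:
  129–150 m: −αΔT+βΔS = −(2.1 × 10⁻⁴)(-1.9)+(7.6 × 10⁻⁴)(+0.79) = 1.0 × 10⁻³ → stable
  150–162 m: −αΔT+βΔS = −(2.1 × 10⁻⁴)(-1.0)+(7.6 × 10⁻⁴)(+0.02) = 2.3 × 10⁻⁴ → stable
  162–193 m: −αΔT+βΔS = −(2.1 × 10⁻⁴)(-2.8)+(7.6 × 10⁻⁴)(+0.31) = 8.2 × 10⁻⁴ → stable
Every interval has Δρ > 0: the column is stably stratified throughout.

none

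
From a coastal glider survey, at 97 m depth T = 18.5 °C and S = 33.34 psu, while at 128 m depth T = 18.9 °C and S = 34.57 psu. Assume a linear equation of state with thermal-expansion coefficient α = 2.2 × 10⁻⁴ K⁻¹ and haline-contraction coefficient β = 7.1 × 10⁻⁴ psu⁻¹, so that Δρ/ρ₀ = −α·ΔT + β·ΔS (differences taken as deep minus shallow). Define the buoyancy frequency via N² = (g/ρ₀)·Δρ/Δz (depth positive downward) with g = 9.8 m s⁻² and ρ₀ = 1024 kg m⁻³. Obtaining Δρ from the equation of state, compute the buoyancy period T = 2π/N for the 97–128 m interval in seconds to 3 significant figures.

ΔT = +0.4 K, ΔS = +1.23 psu (deep − shallow).
Δρ/ρ₀ = −αΔT + βΔS = -8.80 × 10⁻⁵ + 8.733 × 10⁻⁴ = 7.853 × 10⁻⁴, so Δρ ≈ 0.8041 kg m⁻³.
N² = (g/ρ₀)·Δρ/Δz = g·(Δρ/ρ₀)/Δz = 9.8 × 7.853 × 10⁻⁴ / 31 = 2.4826 × 10⁻⁴ s⁻².
N = √(2.4826 × 10⁻⁴) = 0.015756 rad s⁻¹ → T = 2π/N = 398.78 s ≈ 399 s.

399 s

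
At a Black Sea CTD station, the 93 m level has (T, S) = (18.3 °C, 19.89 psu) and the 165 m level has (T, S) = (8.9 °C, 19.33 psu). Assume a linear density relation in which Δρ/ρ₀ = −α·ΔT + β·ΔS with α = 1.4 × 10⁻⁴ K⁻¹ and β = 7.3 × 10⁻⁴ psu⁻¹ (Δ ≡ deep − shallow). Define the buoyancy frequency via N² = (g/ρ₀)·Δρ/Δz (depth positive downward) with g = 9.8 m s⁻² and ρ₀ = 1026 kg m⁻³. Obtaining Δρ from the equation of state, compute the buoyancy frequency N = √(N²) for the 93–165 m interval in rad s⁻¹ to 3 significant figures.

0.0111 rad s⁻¹

ΔT = -9.4 K, ΔS = -0.56 psu (deep − shallow).
Δρ/ρ₀ = −αΔT + βΔS = 1.316 × 10⁻³ − 4.088 × 10⁻⁴ = 9.072 × 10⁻⁴, so Δρ ≈ 0.9308 kg m⁻³.
N² = (g/ρ₀)·Δρ/Δz = g·(Δρ/ρ₀)/Δz = 9.8 × 9.072 × 10⁻⁴ / 72 = 1.2348 × 10⁻⁴ s⁻².
N = √(1.2348 × 10⁻⁴) = 0.011112 rad s⁻¹ ≈ 0.0111 rad s⁻¹.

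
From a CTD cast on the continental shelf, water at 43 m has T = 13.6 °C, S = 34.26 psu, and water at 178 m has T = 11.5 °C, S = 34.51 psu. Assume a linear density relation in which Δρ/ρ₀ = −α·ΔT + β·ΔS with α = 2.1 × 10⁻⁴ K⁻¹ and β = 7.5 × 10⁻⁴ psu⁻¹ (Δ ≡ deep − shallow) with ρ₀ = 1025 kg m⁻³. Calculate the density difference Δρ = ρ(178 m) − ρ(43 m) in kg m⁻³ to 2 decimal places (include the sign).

+0.64 kg m⁻³

ΔT = -2.1 K, ΔS = +0.25 psu (deep − shallow).
Δρ/ρ₀ = −(2.1 × 10⁻⁴)(-2.1) + (7.5 × 10⁻⁴)(+0.25) = 6.285 × 10⁻⁴.
Δρ = 1025 × (6.285 × 10⁻⁴) = +0.64 kg m⁻³.
Positive Δρ: denser below, stable.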